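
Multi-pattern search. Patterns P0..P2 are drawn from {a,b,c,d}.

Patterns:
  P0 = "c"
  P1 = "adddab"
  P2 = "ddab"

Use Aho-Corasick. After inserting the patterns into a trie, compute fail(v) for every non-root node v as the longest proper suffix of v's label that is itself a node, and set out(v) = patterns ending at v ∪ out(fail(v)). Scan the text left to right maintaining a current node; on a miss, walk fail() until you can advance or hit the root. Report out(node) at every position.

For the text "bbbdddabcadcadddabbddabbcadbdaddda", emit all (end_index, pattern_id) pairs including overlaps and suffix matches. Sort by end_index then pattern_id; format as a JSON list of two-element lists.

Construct AC machine:
Trie (insert patterns):
  0='ε' goto a→2 c→1 d→8
  1='c' goto ·  ←P0
  2='a' goto d→3
  3='ad' goto d→4
  4='add' goto d→5
  5='addd' goto a→6
  6='addda' goto b→7
  7='adddab' goto ·  ←P1
  8='d' goto d→9
  9='dd' goto a→10
  10='dda' goto b→11
  11='ddab' goto ·  ←P2

BFS fail/out derivation:
  n1('c'): parent n0 fail=0; on 'c' 0 → fail=0;  out {0}∪∅={0}
  n2('a'): parent n0 fail=0; on 'a' 0 → fail=0;  out ∅∪∅=∅
  n8('d'): parent n0 fail=0; on 'd' 0 → fail=0;  out ∅∪∅=∅
  n3('ad'): parent n2 fail=0; on 'd' 0 → fail=8;  out ∅∪∅=∅
  n9('dd'): parent n8 fail=0; on 'd' 0 → fail=8;  out ∅∪∅=∅
  n4('add'): parent n3 fail=8; on 'd' 8 → fail=9;  out ∅∪∅=∅
  n10('dda'): parent n9 fail=8; on 'a' 8→0 → fail=2;  out ∅∪∅=∅
  n5('addd'): parent n4 fail=9; on 'd' 9→8 → fail=9;  out ∅∪∅=∅
  n11('ddab'): parent n10 fail=2; on 'b' 2→0 → fail=0;  out {2}∪∅={2}
  n6('addda'): parent n5 fail=9; on 'a' 9 → fail=10;  out ∅∪∅=∅
  n7('adddab'): parent n6 fail=10; on 'b' 10 → fail=11;  out {1}∪{2}={1,2}

Run:
[0] read 'b'  n0⇒n0
[1] read 'b'  n0⇒n0
[2] read 'b'  n0⇒n0
[3] read 'd'  n0⇒n8
[4] read 'd'  n8⇒n9
[5] read 'd'  n9⇒n9 ·f
[6] read 'a'  n9⇒n10
[7] read 'b'  n10⇒n11  emit P2@[4:7]
[8] read 'c'  n11⇒n1 ·f  emit P0@[8:8]
[9] read 'a'  n1⇒n2 ·f
[10] read 'd'  n2⇒n3
[11] read 'c'  n3⇒n1 ·f  emit P0@[11:11]
[12] read 'a'  n1⇒n2 ·f
[13] read 'd'  n2⇒n3
[14] read 'd'  n3⇒n4
[15] read 'd'  n4⇒n5
[16] read 'a'  n5⇒n6
[17] read 'b'  n6⇒n7  emit P1@[12:17],P2@[14:17]
[18] read 'b'  n7⇒n0 ·f
[19] read 'd'  n0⇒n8
[20] read 'd'  n8⇒n9
[21] read 'a'  n9⇒n10
[22] read 'b'  n10⇒n11  emit P2@[19:22]
[23] read 'b'  n11⇒n0 ·f
[24] read 'c'  n0⇒n1  emit P0@[24:24]
[25] read 'a'  n1⇒n2 ·f
[26] read 'd'  n2⇒n3
[27] read 'b'  n3⇒n0 ·f
[28] read 'd'  n0⇒n8
[29] read 'a'  n8⇒n2 ·f
[30] read 'd'  n2⇒n3
[31] read 'd'  n3⇒n4
[32] read 'd'  n4⇒n5
[33] read 'a'  n5⇒n6

Result: [[7,2],[8,0],[11,0],[17,1],[17,2],[22,2],[24,0]]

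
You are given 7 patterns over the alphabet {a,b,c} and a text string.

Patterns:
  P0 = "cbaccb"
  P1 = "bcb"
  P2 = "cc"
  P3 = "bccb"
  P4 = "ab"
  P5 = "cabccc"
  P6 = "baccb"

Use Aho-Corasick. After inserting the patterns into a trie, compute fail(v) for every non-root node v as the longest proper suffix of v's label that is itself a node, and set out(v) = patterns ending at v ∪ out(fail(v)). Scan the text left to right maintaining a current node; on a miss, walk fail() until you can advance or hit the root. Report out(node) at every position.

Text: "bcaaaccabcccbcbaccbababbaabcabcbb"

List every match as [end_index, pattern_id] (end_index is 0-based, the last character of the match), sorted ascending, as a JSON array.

Construct AC machine:
Trie nodes:
  n0 'ε': a→13 b→7 c→1
  n1 'c': a→15 b→2 c→10
  n2 'cb': a→3
  n3 'cba': c→4
  n4 'cbac': c→5
  n5 'cbacc': b→6
  n6 'cbaccb': ·  [P0 ends]
  n7 'b': a→20 c→8
  n8 'bc': b→9 c→11
  n9 'bcb': ·  [P1 ends]
  n10 'cc': ·  [P2 ends]
  n11 'bcc': b→12
  n12 'bccb': ·  [P3 ends]
  n13 'a': b→14
  n14 'ab': ·  [P4 ends]
  n15 'ca': b→16
  n16 'cab': c→17
  n17 'cabc': c→18
  n18 'cabcc': c→19
  n19 'cabccc': ·  [P5 ends]
  n20 'ba': c→21
  n21 'bac': c→22
  n22 'bacc': b→23
  n23 'baccb': ·  [P6 ends]

BFS fail/out derivation:
  n1('c'): parent n0 fail=0; on 'c' 0 → fail=0;  out ∅∪∅=∅
  n7('b'): parent n0 fail=0; on 'b' 0 → fail=0;  out ∅∪∅=∅
  n13('a'): parent n0 fail=0; on 'a' 0 → fail=0;  out ∅∪∅=∅
  n2('cb'): parent n1 fail=0; on 'b' 0 → fail=7;  out ∅∪∅=∅
  n8('bc'): parent n7 fail=0; on 'c' 0 → fail=1;  out ∅∪∅=∅
  n10('cc'): parent n1 fail=0; on 'c' 0 → fail=1;  out {2}∪∅={2}
  n14('ab'): parent n13 fail=0; on 'b' 0 → fail=7;  out {4}∪∅={4}
  n15('ca'): parent n1 fail=0; on 'a' 0 → fail=13;  out ∅∪∅=∅
  n20('ba'): parent n7 fail=0; on 'a' 0 → fail=13;  out ∅∪∅=∅
  n3('cba'): parent n2 fail=7; on 'a' 7 → fail=20;  out ∅∪∅=∅
  n9('bcb'): parent n8 fail=1; on 'b' 1 → fail=2;  out {1}∪∅={1}
  n11('bcc'): parent n8 fail=1; on 'c' 1 → fail=10;  out ∅∪{2}={2}
  n16('cab'): parent n15 fail=13; on 'b' 13 → fail=14;  out ∅∪{4}={4}
  n21('bac'): parent n20 fail=13; on 'c' 13→0 → fail=1;  out ∅∪∅=∅
  n4('cbac'): parent n3 fail=20; on 'c' 20 → fail=21;  out ∅∪∅=∅
  n12('bccb'): parent n11 fail=10; on 'b' 10→1 → fail=2;  out {3}∪∅={3}
  n17('cabc'): parent n16 fail=14; on 'c' 14→7 → fail=8;  out ∅∪∅=∅
  n22('bacc'): parent n21 fail=1; on 'c' 1 → fail=10;  out ∅∪{2}={2}
  n5('cbacc'): parent n4 fail=21; on 'c' 21 → fail=22;  out ∅∪{2}={2}
  n18('cabcc'): parent n17 fail=8; on 'c' 8 → fail=11;  out ∅∪{2}={2}
  n23('baccb'): parent n22 fail=10; on 'b' 10→1 → fail=2;  out {6}∪∅={6}
  n6('cbaccb'): parent n5 fail=22; on 'b' 22 → fail=23;  out {0}∪{6}={0,6}
  n19('cabccc'): parent n18 fail=11; on 'c' 11→10→1 → fail=10;  out {5}∪{2}={2,5}

Text stream:
[0] read 'b'  n0⇒n7
[1] read 'c'  n7⇒n8
[2] read 'a'  n8⇒n15 (via fail)
[3] read 'a'  n15⇒n13 (via fail)
[4] read 'a'  n13⇒n13 (via fail)
[5] read 'c'  n13⇒n1 (via fail)
[6] read 'c'  n1⇒n10  emit P2@[5:6]
[7] read 'a'  n10⇒n15 (via fail)
[8] read 'b'  n15⇒n16  emit P4@[7:8]
[9] read 'c'  n16⇒n17
[10] read 'c'  n17⇒n18  emit P2@[9:10]
[11] read 'c'  n18⇒n19  emit P2@[10:11],P5@[6:11]
[12] read 'b'  n19⇒n2 (via fail)
[13] read 'c'  n2⇒n8 (via fail)
[14] read 'b'  n8⇒n9  emit P1@[12:14]
[15] read 'a'  n9⇒n3 (via fail)
[16] read 'c'  n3⇒n4
[17] read 'c'  n4⇒n5  emit P2@[16:17]
[18] read 'b'  n5⇒n6  emit P0@[13:18],P6@[14:18]
[19] read 'a'  n6⇒n3 (via fail)
[20] read 'b'  n3⇒n14 (via fail)  emit P4@[19:20]
[21] read 'a'  n14⇒n20 (via fail)
[22] read 'b'  n20⇒n14 (via fail)  emit P4@[21:22]
[23] read 'b'  n14⇒n7 (via fail)
[24] read 'a'  n7⇒n20
[25] read 'a'  n20⇒n13 (via fail)
[26] read 'b'  n13⇒n14  emit P4@[25:26]
[27] read 'c'  n14⇒n8 (via fail)
[28] read 'a'  n8⇒n15 (via fail)
[29] read 'b'  n15⇒n16  emit P4@[28:29]
[30] read 'c'  n16⇒n17
[31] read 'b'  n17⇒n9 (via fail)  emit P1@[29:31]
[32] read 'b'  n9⇒n7 (via fail)

Result: [[6,2],[8,4],[10,2],[11,2],[11,5],[14,1],[17,2],[18,0],[18,6],[20,4],[22,4],[26,4],[29,4],[31,1]]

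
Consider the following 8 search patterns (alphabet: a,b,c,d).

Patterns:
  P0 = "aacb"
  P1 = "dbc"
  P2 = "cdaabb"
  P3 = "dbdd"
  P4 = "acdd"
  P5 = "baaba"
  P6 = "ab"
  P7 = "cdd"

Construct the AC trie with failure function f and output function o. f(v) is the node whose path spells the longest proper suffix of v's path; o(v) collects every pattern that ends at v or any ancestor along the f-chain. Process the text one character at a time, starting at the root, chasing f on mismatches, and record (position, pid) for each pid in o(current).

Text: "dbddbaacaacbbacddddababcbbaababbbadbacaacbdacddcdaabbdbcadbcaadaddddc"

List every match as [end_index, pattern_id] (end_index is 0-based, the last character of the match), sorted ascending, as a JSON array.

Construct AC machine:
Trie (insert patterns):
  n0 'ε': a→1 b→19 c→8 d→5
  n1 'a': a→2 b→24 c→16
  n2 'aa': c→3
  n3 'aac': b→4
  n4 'aacb': ·  ←P0
  n5 'd': b→6
  n6 'db': c→7 d→14
  n7 'dbc': ·  ←P1
  n8 'c': d→9
  n9 'cd': a→10 d→25
  n10 'cda': a→11
  n11 'cdaa': b→12
  n12 'cdaab': b→13
  n13 'cdaabb': ·  ←P2
  n14 'dbd': d→15
  n15 'dbdd': ·  ←P3
  n16 'ac': d→17
  n17 'acd': d→18
  n18 'acdd': ·  ←P4
  n19 'b': a→20
  n20 'ba': a→21
  n21 'baa': b→22
  n22 'baab': a→23
  n23 'baaba': ·  ←P5
  n24 'ab': ·  ←P6
  n25 'cdd': ·  ←P7

Failure links (BFS by depth):
  n1('a'): parent n0 fail=0; on 'a' 0 → fail=0;  out ∅∪∅=∅
  n5('d'): parent n0 fail=0; on 'd' 0 → fail=0;  out ∅∪∅=∅
  n8('c'): parent n0 fail=0; on 'c' 0 → fail=0;  out ∅∪∅=∅
  n19('b'): parent n0 fail=0; on 'b' 0 → fail=0;  out ∅∪∅=∅
  n2('aa'): parent n1 fail=0; on 'a' 0 → fail=1;  out ∅∪∅=∅
  n6('db'): parent n5 fail=0; on 'b' 0 → fail=19;  out ∅∪∅=∅
  n9('cd'): parent n8 fail=0; on 'd' 0 → fail=5;  out ∅∪∅=∅
  n16('ac'): parent n1 fail=0; on 'c' 0 → fail=8;  out ∅∪∅=∅
  n20('ba'): parent n19 fail=0; on 'a' 0 → fail=1;  out ∅∪∅=∅
  n24('ab'): parent n1 fail=0; on 'b' 0 → fail=19;  out {6}∪∅={6}
  n3('aac'): parent n2 fail=1; on 'c' 1 → fail=16;  out ∅∪∅=∅
  n7('dbc'): parent n6 fail=19; on 'c' 19→0 → fail=8;  out {1}∪∅={1}
  n10('cda'): parent n9 fail=5; on 'a' 5→0 → fail=1;  out ∅∪∅=∅
  n14('dbd'): parent n6 fail=19; on 'd' 19→0 → fail=5;  out ∅∪∅=∅
  n17('acd'): parent n16 fail=8; on 'd' 8 → fail=9;  out ∅∪∅=∅
  n21('baa'): parent n20 fail=1; on 'a' 1 → fail=2;  out ∅∪∅=∅
  n25('cdd'): parent n9 fail=5; on 'd' 5→0 → fail=5;  out {7}∪∅={7}
  n4('aacb'): parent n3 fail=16; on 'b' 16→8→0 → fail=19;  out {0}∪∅={0}
  n11('cdaa'): parent n10 fail=1; on 'a' 1 → fail=2;  out ∅∪∅=∅
  n15('dbdd'): parent n14 fail=5; on 'd' 5→0 → fail=5;  out {3}∪∅={3}
  n18('acdd'): parent n17 fail=9; on 'd' 9 → fail=25;  out {4}∪{7}={4,7}
  n22('baab'): parent n21 fail=2; on 'b' 2→1 → fail=24;  out ∅∪{6}={6}
  n12('cdaab'): parent n11 fail=2; on 'b' 2→1 → fail=24;  out ∅∪{6}={6}
  n23('baaba'): parent n22 fail=24; on 'a' 24→19 → fail=20;  out {5}∪∅={5}
  n13('cdaabb'): parent n12 fail=24; on 'b' 24→19→0 → fail=19;  out {2}∪∅={2}

Run:
[0] read 'd'  n0⇒n5
[1] read 'b'  n5⇒n6
[2] read 'd'  n6⇒n14
[3] read 'd'  n14⇒n15  ** P3@[0:3]
[4] read 'b'  n15⇒n6 (fail-walked)
[5] read 'a'  n6⇒n20 (fail-walked)
[6] read 'a'  n20⇒n21
[7] read 'c'  n21⇒n3 (fail-walked)
[8] read 'a'  n3⇒n1 (fail-walked)
[9] read 'a'  n1⇒n2
[10] read 'c'  n2⇒n3
[11] read 'b'  n3⇒n4  ** P0@[8:11]
[12] read 'b'  n4⇒n19 (fail-walked)
[13] read 'a'  n19⇒n20
[14] read 'c'  n20⇒n16 (fail-walked)
[15] read 'd'  n16⇒n17
[16] read 'd'  n17⇒n18  ** P4@[13:16],P7@[14:16]
[17] read 'd'  n18⇒n5 (fail-walked)
[18] read 'd'  n5⇒n5 (fail-walked)
[19] read 'a'  n5⇒n1 (fail-walked)
[20] read 'b'  n1⇒n24  ** P6@[19:20]
[21] read 'a'  n24⇒n20 (fail-walked)
[22] read 'b'  n20⇒n24 (fail-walked)  ** P6@[21:22]
[23] read 'c'  n24⇒n8 (fail-walked)
[24] read 'b'  n8⇒n19 (fail-walked)
[25] read 'b'  n19⇒n19 (fail-walked)
[26] read 'a'  n19⇒n20
[27] read 'a'  n20⇒n21
[28] read 'b'  n21⇒n22  ** P6@[27:28]
[29] read 'a'  n22⇒n23  ** P5@[25:29]
[30] read 'b'  n23⇒n24 (fail-walked)  ** P6@[29:30]
[31] read 'b'  n24⇒n19 (fail-walked)
[32] read 'b'  n19⇒n19 (fail-walked)
[33] read 'a'  n19⇒n20
[34] read 'd'  n20⇒n5 (fail-walked)
[35] read 'b'  n5⇒n6
[36] read 'a'  n6⇒n20 (fail-walked)
[37] read 'c'  n20⇒n16 (fail-walked)
[38] read 'a'  n16⇒n1 (fail-walked)
[39] read 'a'  n1⇒n2
[40] read 'c'  n2⇒n3
[41] read 'b'  n3⇒n4  ** P0@[38:41]
[42] read 'd'  n4⇒n5 (fail-walked)
[43] read 'a'  n5⇒n1 (fail-walked)
[44] read 'c'  n1⇒n16
[45] read 'd'  n16⇒n17
[46] read 'd'  n17⇒n18  ** P4@[43:46],P7@[44:46]
[47] read 'c'  n18⇒n8 (fail-walked)
[48] read 'd'  n8⇒n9
[49] read 'a'  n9⇒n10
[50] read 'a'  n10⇒n11
[51] read 'b'  n11⇒n12  ** P6@[50:51]
[52] read 'b'  n12⇒n13  ** P2@[47:52]
[53] read 'd'  n13⇒n5 (fail-walked)
[54] read 'b'  n5⇒n6
[55] read 'c'  n6⇒n7  ** P1@[53:55]
[56] read 'a'  n7⇒n1 (fail-walked)
[57] read 'd'  n1⇒n5 (fail-walked)
[58] read 'b'  n5⇒n6
[59] read 'c'  n6⇒n7  ** P1@[57:59]
[60] read 'a'  n7⇒n1 (fail-walked)
[61] read 'a'  n1⇒n2
[62] read 'd'  n2⇒n5 (fail-walked)
[63] read 'a'  n5⇒n1 (fail-walked)
[64] read 'd'  n1⇒n5 (fail-walked)
[65] read 'd'  n5⇒n5 (fail-walked)
[66] read 'd'  n5⇒n5 (fail-walked)
[67] read 'd'  n5⇒n5 (fail-walked)
[68] read 'c'  n5⇒n8 (fail-walked)

Result: [[3,3],[11,0],[16,4],[16,7],[20,6],[22,6],[28,6],[29,5],[30,6],[41,0],[46,4],[46,7],[51,6],[52,2],[55,1],[59,1]]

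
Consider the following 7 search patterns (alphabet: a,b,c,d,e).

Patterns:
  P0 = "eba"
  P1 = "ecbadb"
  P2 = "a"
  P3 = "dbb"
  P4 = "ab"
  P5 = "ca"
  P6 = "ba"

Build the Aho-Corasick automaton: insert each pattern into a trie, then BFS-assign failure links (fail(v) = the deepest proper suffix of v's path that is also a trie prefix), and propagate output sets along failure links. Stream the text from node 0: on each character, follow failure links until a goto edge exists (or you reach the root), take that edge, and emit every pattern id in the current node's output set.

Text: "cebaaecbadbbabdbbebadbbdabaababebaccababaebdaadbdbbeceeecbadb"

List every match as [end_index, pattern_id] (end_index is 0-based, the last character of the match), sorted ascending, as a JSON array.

Build:
Trie (insert patterns):
  0='ε' goto a→9 b→16 c→14 d→10 e→1
  1='e' goto b→2 c→4
  2='eb' goto a→3
  3='eba' goto ·  [P0 ends]
  4='ec' goto b→5
  5='ecb' goto a→6
  6='ecba' goto d→7
  7='ecbad' goto b→8
  8='ecbadb' goto ·  [P1 ends]
  9='a' goto b→13  [P2 ends]
  10='d' goto b→11
  11='db' goto b→12
  12='dbb' goto ·  [P3 ends]
  13='ab' goto ·  [P4 ends]
  14='c' goto a→15
  15='ca' goto ·  [P5 ends]
  16='b' goto a→17
  17='ba' goto ·  [P6 ends]

BFS fail/out derivation:
  fail(1) 'e': from fail(0)=0 chase 'e': 0 ⇒ 0;  out=∅∪out(0)=∅
  fail(9) 'a': from fail(0)=0 chase 'a': 0 ⇒ 0;  out={2}∪out(0)={2}
  fail(10) 'd': from fail(0)=0 chase 'd': 0 ⇒ 0;  out=∅∪out(0)=∅
  fail(14) 'c': from fail(0)=0 chase 'c': 0 ⇒ 0;  out=∅∪out(0)=∅
  fail(16) 'b': from fail(0)=0 chase 'b': 0 ⇒ 0;  out=∅∪out(0)=∅
  fail(2) 'eb': from fail(1)=0 chase 'b': 0 ⇒ 16;  out=∅∪out(16)=∅
  fail(4) 'ec': from fail(1)=0 chase 'c': 0 ⇒ 14;  out=∅∪out(14)=∅
  fail(11) 'db': from fail(10)=0 chase 'b': 0 ⇒ 16;  out=∅∪out(16)=∅
  fail(13) 'ab': from fail(9)=0 chase 'b': 0 ⇒ 16;  out={4}∪out(16)={4}
  fail(15) 'ca': from fail(14)=0 chase 'a': 0 ⇒ 9;  out={5}∪out(9)={2,5}
  fail(17) 'ba': from fail(16)=0 chase 'a': 0 ⇒ 9;  out={6}∪out(9)={2,6}
  fail(3) 'eba': from fail(2)=16 chase 'a': 16 ⇒ 17;  out={0}∪out(17)={0,2,6}
  fail(5) 'ecb': from fail(4)=14 chase 'b': 14→0 ⇒ 16;  out=∅∪out(16)=∅
  fail(12) 'dbb': from fail(11)=16 chase 'b': 16→0 ⇒ 16;  out={3}∪out(16)={3}
  fail(6) 'ecba': from fail(5)=16 chase 'a': 16 ⇒ 17;  out=∅∪out(17)={2,6}
  fail(7) 'ecbad': from fail(6)=17 chase 'd': 17→9→0 ⇒ 10;  out=∅∪out(10)=∅
  fail(8) 'ecbadb': from fail(7)=10 chase 'b': 10 ⇒ 11;  out={1}∪out(11)={1}

Run:
[0] read 'c'  n0⇒n14
[1] read 'e'  n14⇒n1 ·f
[2] read 'b'  n1⇒n2
[3] read 'a'  n2⇒n3  ** P0@[1:3],P2@[3:3],P6@[2:3]
[4] read 'a'  n3⇒n9 ·f  ** P2@[4:4]
[5] read 'e'  n9⇒n1 ·f
[6] read 'c'  n1⇒n4
[7] read 'b'  n4⇒n5
[8] read 'a'  n5⇒n6  ** P2@[8:8],P6@[7:8]
[9] read 'd'  n6⇒n7
[10] read 'b'  n7⇒n8  ** P1@[5:10]
[11] read 'b'  n8⇒n12 ·f  ** P3@[9:11]
[12] read 'a'  n12⇒n17 ·f  ** P2@[12:12],P6@[11:12]
[13] read 'b'  n17⇒n13 ·f  ** P4@[12:13]
[14] read 'd'  n13⇒n10 ·f
[15] read 'b'  n10⇒n11
[16] read 'b'  n11⇒n12  ** P3@[14:16]
[17] read 'e'  n12⇒n1 ·f
[18] read 'b'  n1⇒n2
[19] read 'a'  n2⇒n3  ** P0@[17:19],P2@[19:19],P6@[18:19]
[20] read 'd'  n3⇒n10 ·f
[21] read 'b'  n10⇒n11
[22] read 'b'  n11⇒n12  ** P3@[20:22]
[23] read 'd'  n12⇒n10 ·f
[24] read 'a'  n10⇒n9 ·f  ** P2@[24:24]
[25] read 'b'  n9⇒n13  ** P4@[24:25]
[26] read 'a'  n13⇒n17 ·f  ** P2@[26:26],P6@[25:26]
[27] read 'a'  n17⇒n9 ·f  ** P2@[27:27]
[28] read 'b'  n9⇒n13  ** P4@[27:28]
[29] read 'a'  n13⇒n17 ·f  ** P2@[29:29],P6@[28:29]
[30] read 'b'  n17⇒n13 ·f  ** P4@[29:30]
[31] read 'e'  n13⇒n1 ·f
[32] read 'b'  n1⇒n2
[33] read 'a'  n2⇒n3  ** P0@[31:33],P2@[33:33],P6@[32:33]
[34] read 'c'  n3⇒n14 ·f
[35] read 'c'  n14⇒n14 ·f
[36] read 'a'  n14⇒n15  ** P2@[36:36],P5@[35:36]
[37] read 'b'  n15⇒n13 ·f  ** P4@[36:37]
[38] read 'a'  n13⇒n17 ·f  ** P2@[38:38],P6@[37:38]
[39] read 'b'  n17⇒n13 ·f  ** P4@[38:39]
[40] read 'a'  n13⇒n17 ·f  ** P2@[40:40],P6@[39:40]
[41] read 'e'  n17⇒n1 ·f
[42] read 'b'  n1⇒n2
[43] read 'd'  n2⇒n10 ·f
[44] read 'a'  n10⇒n9 ·f  ** P2@[44:44]
[45] read 'a'  n9⇒n9 ·f  ** P2@[45:45]
[46] read 'd'  n9⇒n10 ·f
[47] read 'b'  n10⇒n11
[48] read 'd'  n11⇒n10 ·f
[49] read 'b'  n10⇒n11
[50] read 'b'  n11⇒n12  ** P3@[48:50]
[51] read 'e'  n12⇒n1 ·f
[52] read 'c'  n1⇒n4
[53] read 'e'  n4⇒n1 ·f
[54] read 'e'  n1⇒n1 ·f
[55] read 'e'  n1⇒n1 ·f
[56] read 'c'  n1⇒n4
[57] read 'b'  n4⇒n5
[58] read 'a'  n5⇒n6  ** P2@[58:58],P6@[57:58]
[59] read 'd'  n6⇒n7
[60] read 'b'  n7⇒n8  ** P1@[55:60]

Result: [[3,0],[3,2],[3,6],[4,2],[8,2],[8,6],[10,1],[11,3],[12,2],[12,6],[13,4],[16,3],[19,0],[19,2],[19,6],[22,3],[24,2],[25,4],[26,2],[26,6],[27,2],[28,4],[29,2],[29,6],[30,4],[33,0],[33,2],[33,6],[36,2],[36,5],[37,4],[38,2],[38,6],[39,4],[40,2],[40,6],[44,2],[45,2],[50,3],[58,2],[58,6],[60,1]]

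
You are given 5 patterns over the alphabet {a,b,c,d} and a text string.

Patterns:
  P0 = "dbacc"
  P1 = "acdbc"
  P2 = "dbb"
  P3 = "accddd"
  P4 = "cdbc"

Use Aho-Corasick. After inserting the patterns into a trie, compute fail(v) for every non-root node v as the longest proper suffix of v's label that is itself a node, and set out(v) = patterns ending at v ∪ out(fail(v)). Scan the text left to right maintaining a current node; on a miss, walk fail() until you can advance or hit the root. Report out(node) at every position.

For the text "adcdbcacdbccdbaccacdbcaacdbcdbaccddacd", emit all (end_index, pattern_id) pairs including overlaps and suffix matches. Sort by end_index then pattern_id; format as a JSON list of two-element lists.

Construct AC machine:
Trie (insert patterns):
  0='ε' goto a→6 c→16 d→1
  1='d' goto b→2
  2='db' goto a→3 b→11
  3='dba' goto c→4
  4='dbac' goto c→5
  5='dbacc' goto ·  [P0 ends]
  6='a' goto c→7
  7='ac' goto c→12 d→8
  8='acd' goto b→9
  9='acdb' goto c→10
  10='acdbc' goto ·  [P1 ends]
  11='dbb' goto ·  [P2 ends]
  12='acc' goto d→13
  13='accd' goto d→14
  14='accdd' goto d→15
  15='accddd' goto ·  [P3 ends]
  16='c' goto d→17
  17='cd' goto b→18
  18='cdb' goto c→19
  19='cdbc' goto ·  [P4 ends]

BFS fail/out derivation:
  fail(1) 'd': from fail(0)=0 chase 'd': 0 ⇒ 0;  out=∅∪out(0)=∅
  fail(6) 'a': from fail(0)=0 chase 'a': 0 ⇒ 0;  out=∅∪out(0)=∅
  fail(16) 'c': from fail(0)=0 chase 'c': 0 ⇒ 0;  out=∅∪out(0)=∅
  fail(2) 'db': from fail(1)=0 chase 'b': 0 ⇒ 0;  out=∅∪out(0)=∅
  fail(7) 'ac': from fail(6)=0 chase 'c': 0 ⇒ 16;  out=∅∪out(16)=∅
  fail(17) 'cd': from fail(16)=0 chase 'd': 0 ⇒ 1;  out=∅∪out(1)=∅
  fail(3) 'dba': from fail(2)=0 chase 'a': 0 ⇒ 6;  out=∅∪out(6)=∅
  fail(8) 'acd': from fail(7)=16 chase 'd': 16 ⇒ 17;  out=∅∪out(17)=∅
  fail(11) 'dbb': from fail(2)=0 chase 'b': 0 ⇒ 0;  out={2}∪out(0)={2}
  fail(12) 'acc': from fail(7)=16 chase 'c': 16→0 ⇒ 16;  out=∅∪out(16)=∅
  fail(18) 'cdb': from fail(17)=1 chase 'b': 1 ⇒ 2;  out=∅∪out(2)=∅
  fail(4) 'dbac': from fail(3)=6 chase 'c': 6 ⇒ 7;  out=∅∪out(7)=∅
  fail(9) 'acdb': from fail(8)=17 chase 'b': 17 ⇒ 18;  out=∅∪out(18)=∅
  fail(13) 'accd': from fail(12)=16 chase 'd': 16 ⇒ 17;  out=∅∪out(17)=∅
  fail(19) 'cdbc': from fail(18)=2 chase 'c': 2→0 ⇒ 16;  out={4}∪out(16)={4}
  fail(5) 'dbacc': from fail(4)=7 chase 'c': 7 ⇒ 12;  out={0}∪out(12)={0}
  fail(10) 'acdbc': from fail(9)=18 chase 'c': 18 ⇒ 19;  out={1}∪out(19)={1,4}
  fail(14) 'accdd': from fail(13)=17 chase 'd': 17→1→0 ⇒ 1;  out=∅∪out(1)=∅
  fail(15) 'accddd': from fail(14)=1 chase 'd': 1→0 ⇒ 1;  out={3}∪out(1)={3}

Text stream:
pos 0 'a': at 6
pos 1 'd': at 1 ·f
pos 2 'c': at 16 ·f
pos 3 'd': at 17
pos 4 'b': at 18
pos 5 'c': at 19  ** P4@[2:5]
pos 6 'a': at 6 ·f
pos 7 'c': at 7
pos 8 'd': at 8
pos 9 'b': at 9
pos 10 'c': at 10  ** P1@[6:10],P4@[7:10]
pos 11 'c': at 16 ·f
pos 12 'd': at 17
pos 13 'b': at 18
pos 14 'a': at 3 ·f
pos 15 'c': at 4
pos 16 'c': at 5  ** P0@[12:16]
pos 17 'a': at 6 ·f
pos 18 'c': at 7
pos 19 'd': at 8
pos 20 'b': at 9
pos 21 'c': at 10  ** P1@[17:21],P4@[18:21]
pos 22 'a': at 6 ·f
pos 23 'a': at 6 ·f
pos 24 'c': at 7
pos 25 'd': at 8
pos 26 'b': at 9
pos 27 'c': at 10  ** P1@[23:27],P4@[24:27]
pos 28 'd': at 17 ·f
pos 29 'b': at 18
pos 30 'a': at 3 ·f
pos 31 'c': at 4
pos 32 'c': at 5  ** P0@[28:32]
pos 33 'd': at 13 ·f
pos 34 'd': at 14
pos 35 'a': at 6 ·f
pos 36 'c': at 7
pos 37 'd': at 8

Result: [[5,4],[10,1],[10,4],[16,0],[21,1],[21,4],[27,1],[27,4],[32,0]]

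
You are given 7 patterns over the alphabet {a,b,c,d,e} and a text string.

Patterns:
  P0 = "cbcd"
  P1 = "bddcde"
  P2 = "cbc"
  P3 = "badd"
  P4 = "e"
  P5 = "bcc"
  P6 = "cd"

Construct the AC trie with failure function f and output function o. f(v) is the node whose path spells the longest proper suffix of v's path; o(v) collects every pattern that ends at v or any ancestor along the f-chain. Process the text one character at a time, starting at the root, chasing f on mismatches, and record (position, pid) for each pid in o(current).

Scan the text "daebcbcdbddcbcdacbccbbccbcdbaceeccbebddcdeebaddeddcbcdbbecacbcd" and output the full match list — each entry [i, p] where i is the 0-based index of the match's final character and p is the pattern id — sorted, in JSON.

Construct AC machine:
Trie (insert patterns):
  0='ε' goto b→5 c→1 e→14
  1='c' goto b→2 d→17
  2='cb' goto c→3
  3='cbc' goto d→4  ←P2
  4='cbcd' goto ·  ←P0
  5='b' goto a→11 c→15 d→6
  6='bd' goto d→7
  7='bdd' goto c→8
  8='bddc' goto d→9
  9='bddcd' goto e→10
  10='bddcde' goto ·  ←P1
  11='ba' goto d→12
  12='bad' goto d→13
  13='badd' goto ·  ←P3
  14='e' goto ·  ←P4
  15='bc' goto c→16
  16='bcc' goto ·  ←P5
  17='cd' goto ·  ←P6

Failure links (BFS by depth):
  n1('c'): parent n0 fail=0; on 'c' 0 → fail=0;  out ∅∪∅=∅
  n5('b'): parent n0 fail=0; on 'b' 0 → fail=0;  out ∅∪∅=∅
  n14('e'): parent n0 fail=0; on 'e' 0 → fail=0;  out {4}∪∅={4}
  n2('cb'): parent n1 fail=0; on 'b' 0 → fail=5;  out ∅∪∅=∅
  n6('bd'): parent n5 fail=0; on 'd' 0 → fail=0;  out ∅∪∅=∅
  n11('ba'): parent n5 fail=0; on 'a' 0 → fail=0;  out ∅∪∅=∅
  n15('bc'): parent n5 fail=0; on 'c' 0 → fail=1;  out ∅∪∅=∅
  n17('cd'): parent n1 fail=0; on 'd' 0 → fail=0;  out {6}∪∅={6}
  n3('cbc'): parent n2 fail=5; on 'c' 5 → fail=15;  out {2}∪∅={2}
  n7('bdd'): parent n6 fail=0; on 'd' 0 → fail=0;  out ∅∪∅=∅
  n12('bad'): parent n11 fail=0; on 'd' 0 → fail=0;  out ∅∪∅=∅
  n16('bcc'): parent n15 fail=1; on 'c' 1→0 → fail=1;  out {5}∪∅={5}
  n4('cbcd'): parent n3 fail=15; on 'd' 15→1 → fail=17;  out {0}∪{6}={0,6}
  n8('bddc'): parent n7 fail=0; on 'c' 0 → fail=1;  out ∅∪∅=∅
  n13('badd'): parent n12 fail=0; on 'd' 0 → fail=0;  out {3}∪∅={3}
  n9('bddcd'): parent n8 fail=1; on 'd' 1 → fail=17;  out ∅∪{6}={6}
  n10('bddcde'): parent n9 fail=17; on 'e' 17→0 → fail=14;  out {1}∪{4}={1,4}

Text stream:
i=0 'd': node 0→0
i=1 'a': node 0→0
i=2 'e': node 0→14  → match P4@[2:2]
i=3 'b': node 14→5 (fail-walked)
i=4 'c': node 5→15
i=5 'b': node 15→2 (fail-walked)
i=6 'c': node 2→3  → match P2@[4:6]
i=7 'd': node 3→4  → match P0@[4:7],P6@[6:7]
i=8 'b': node 4→5 (fail-walked)
i=9 'd': node 5→6
i=10 'd': node 6→7
i=11 'c': node 7→8
i=12 'b': node 8→2 (fail-walked)
i=13 'c': node 2→3  → match P2@[11:13]
i=14 'd': node 3→4  → match P0@[11:14],P6@[13:14]
i=15 'a': node 4→0 (fail-walked)
i=16 'c': node 0→1
i=17 'b': node 1→2
i=18 'c': node 2→3  → match P2@[16:18]
i=19 'c': node 3→16 (fail-walked)  → match P5@[17:19]
i=20 'b': node 16→2 (fail-walked)
i=21 'b': node 2→5 (fail-walked)
i=22 'c': node 5→15
i=23 'c': node 15→16  → match P5@[21:23]
i=24 'b': node 16→2 (fail-walked)
i=25 'c': node 2→3  → match P2@[23:25]
i=26 'd': node 3→4  → match P0@[23:26],P6@[25:26]
i=27 'b': node 4→5 (fail-walked)
i=28 'a': node 5→11
i=29 'c': node 11→1 (fail-walked)
i=30 'e': node 1→14 (fail-walked)  → match P4@[30:30]
i=31 'e': node 14→14 (fail-walked)  → match P4@[31:31]
i=32 'c': node 14→1 (fail-walked)
i=33 'c': node 1→1 (fail-walked)
i=34 'b': node 1→2
i=35 'e': node 2→14 (fail-walked)  → match P4@[35:35]
i=36 'b': node 14→5 (fail-walked)
i=37 'd': node 5→6
i=38 'd': node 6→7
i=39 'c': node 7→8
i=40 'd': node 8→9  → match P6@[39:40]
i=41 'e': node 9→10  → match P1@[36:41],P4@[41:41]
i=42 'e': node 10→14 (fail-walked)  → match P4@[42:42]
i=43 'b': node 14→5 (fail-walked)
i=44 'a': node 5→11
i=45 'd': node 11→12
i=46 'd': node 12→13  → match P3@[43:46]
i=47 'e': node 13→14 (fail-walked)  → match P4@[47:47]
i=48 'd': node 14→0 (fail-walked)
i=49 'd': node 0→0
i=50 'c': node 0→1
i=51 'b': node 1→2
i=52 'c': node 2→3  → match P2@[50:52]
i=53 'd': node 3→4  → match P0@[50:53],P6@[52:53]
i=54 'b': node 4→5 (fail-walked)
i=55 'b': node 5→5 (fail-walked)
i=56 'e': node 5→14 (fail-walked)  → match P4@[56:56]
i=57 'c': node 14→1 (fail-walked)
i=58 'a': node 1→0 (fail-walked)
i=59 'c': node 0→1
i=60 'b': node 1→2
i=61 'c': node 2→3  → match P2@[59:61]
i=62 'd': node 3→4  → match P0@[59:62],P6@[61:62]

Matches: [[2,4],[6,2],[7,0],[7,6],[13,2],[14,0],[14,6],[18,2],[19,5],[23,5],[25,2],[26,0],[26,6],[30,4],[31,4],[35,4],[40,6],[41,1],[41,4],[42,4],[46,3],[47,4],[52,2],[53,0],[53,6],[56,4],[61,2],[62,0],[62,6]]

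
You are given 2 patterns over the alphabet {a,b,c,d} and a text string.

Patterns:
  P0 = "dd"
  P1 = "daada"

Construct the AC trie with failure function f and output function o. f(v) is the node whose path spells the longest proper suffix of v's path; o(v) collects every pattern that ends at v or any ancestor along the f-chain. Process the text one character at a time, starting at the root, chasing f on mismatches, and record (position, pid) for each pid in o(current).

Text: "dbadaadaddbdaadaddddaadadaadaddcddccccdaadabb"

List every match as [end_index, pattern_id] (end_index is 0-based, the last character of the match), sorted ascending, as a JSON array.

Construct AC machine:
Trie (insert patterns):
  n0 'ε': d→1
  n1 'd': a→3 d→2
  n2 'dd': ·  [P0 ends]
  n3 'da': a→4
  n4 'daa': d→5
  n5 'daad': a→6
  n6 'daada': ·  [P1 ends]

BFS fail/out derivation:
  fail(1) 'd': from fail(0)=0 chase 'd': 0 ⇒ 0;  out=∅∪out(0)=∅
  fail(2) 'dd': from fail(1)=0 chase 'd': 0 ⇒ 1;  out={0}∪out(1)={0}
  fail(3) 'da': from fail(1)=0 chase 'a': 0 ⇒ 0;  out=∅∪out(0)=∅
  fail(4) 'daa': from fail(3)=0 chase 'a': 0 ⇒ 0;  out=∅∪out(0)=∅
  fail(5) 'daad': from fail(4)=0 chase 'd': 0 ⇒ 1;  out=∅∪out(1)=∅
  fail(6) 'daada': from fail(5)=1 chase 'a': 1 ⇒ 3;  out={1}∪out(3)={1}

Scan:
pos 0 'd': at 1
pos 1 'b': at 0 (via fail)
pos 2 'a': at 0
pos 3 'd': at 1
pos 4 'a': at 3
pos 5 'a': at 4
pos 6 'd': at 5
pos 7 'a': at 6  emit P1@[3:7]
pos 8 'd': at 1 (via fail)
pos 9 'd': at 2  emit P0@[8:9]
pos 10 'b': at 0 (via fail)
pos 11 'd': at 1
pos 12 'a': at 3
pos 13 'a': at 4
pos 14 'd': at 5
pos 15 'a': at 6  emit P1@[11:15]
pos 16 'd': at 1 (via fail)
pos 17 'd': at 2  emit P0@[16:17]
pos 18 'd': at 2 (via fail)  emit P0@[17:18]
pos 19 'd': at 2 (via fail)  emit P0@[18:19]
pos 20 'a': at 3 (via fail)
pos 21 'a': at 4
pos 22 'd': at 5
pos 23 'a': at 6  emit P1@[19:23]
pos 24 'd': at 1 (via fail)
pos 25 'a': at 3
pos 26 'a': at 4
pos 27 'd': at 5
pos 28 'a': at 6  emit P1@[24:28]
pos 29 'd': at 1 (via fail)
pos 30 'd': at 2  emit P0@[29:30]
pos 31 'c': at 0 (via fail)
pos 32 'd': at 1
pos 33 'd': at 2  emit P0@[32:33]
pos 34 'c': at 0 (via fail)
pos 35 'c': at 0
pos 36 'c': at 0
pos 37 'c': at 0
pos 38 'd': at 1
pos 39 'a': at 3
pos 40 'a': at 4
pos 41 'd': at 5
pos 42 'a': at 6  emit P1@[38:42]
pos 43 'b': at 0 (via fail)
pos 44 'b': at 0

Matches: [[7,1],[9,0],[15,1],[17,0],[18,0],[19,0],[23,1],[28,1],[30,0],[33,0],[42,1]]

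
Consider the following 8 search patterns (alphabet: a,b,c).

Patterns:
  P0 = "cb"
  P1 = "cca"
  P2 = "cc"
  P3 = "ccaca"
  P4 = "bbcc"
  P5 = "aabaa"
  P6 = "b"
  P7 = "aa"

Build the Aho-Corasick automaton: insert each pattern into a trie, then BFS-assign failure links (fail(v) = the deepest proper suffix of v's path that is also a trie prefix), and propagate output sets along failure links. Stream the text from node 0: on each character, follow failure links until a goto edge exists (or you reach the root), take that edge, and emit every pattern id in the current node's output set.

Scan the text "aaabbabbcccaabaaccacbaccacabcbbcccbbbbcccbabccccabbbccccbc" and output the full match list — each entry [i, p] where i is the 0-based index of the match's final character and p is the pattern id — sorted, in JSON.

Build automaton:
Trie (insert patterns):
  n0 'ε': a→11 b→7 c→1
  n1 'c': b→2 c→3
  n2 'cb': ·  ←P0
  n3 'cc': a→4  ←P2
  n4 'cca': c→5  ←P1
  n5 'ccac': a→6
  n6 'ccaca': ·  ←P3
  n7 'b': b→8  ←P6
  n8 'bb': c→9
  n9 'bbc': c→10
  n10 'bbcc': ·  ←P4
  n11 'a': a→12
  n12 'aa': b→13  ←P7
  n13 'aab': a→14
  n14 'aaba': a→15
  n15 'aabaa': ·  ←P5

BFS fail/out derivation:
  n1('c'): parent n0 fail=0; on 'c' 0 → fail=0;  out ∅∪∅=∅
  n7('b'): parent n0 fail=0; on 'b' 0 → fail=0;  out {6}∪∅={6}
  n11('a'): parent n0 fail=0; on 'a' 0 → fail=0;  out ∅∪∅=∅
  n2('cb'): parent n1 fail=0; on 'b' 0 → fail=7;  out {0}∪{6}={0,6}
  n3('cc'): parent n1 fail=0; on 'c' 0 → fail=1;  out {2}∪∅={2}
  n8('bb'): parent n7 fail=0; on 'b' 0 → fail=7;  out ∅∪{6}={6}
  n12('aa'): parent n11 fail=0; on 'a' 0 → fail=11;  out {7}∪∅={7}
  n4('cca'): parent n3 fail=1; on 'a' 1→0 → fail=11;  out {1}∪∅={1}
  n9('bbc'): parent n8 fail=7; on 'c' 7→0 → fail=1;  out ∅∪∅=∅
  n13('aab'): parent n12 fail=11; on 'b' 11→0 → fail=7;  out ∅∪{6}={6}
  n5('ccac'): parent n4 fail=11; on 'c' 11→0 → fail=1;  out ∅∪∅=∅
  n10('bbcc'): parent n9 fail=1; on 'c' 1 → fail=3;  out {4}∪{2}={2,4}
  n14('aaba'): parent n13 fail=7; on 'a' 7→0 → fail=11;  out ∅∪∅=∅
  n6('ccaca'): parent n5 fail=1; on 'a' 1→0 → fail=11;  out {3}∪∅={3}
  n15('aabaa'): parent n14 fail=11; on 'a' 11 → fail=12;  out {5}∪{7}={5,7}

Run:
[0] read 'a'  n0⇒n11
[1] read 'a'  n11⇒n12  ** P7@[0:1]
[2] read 'a'  n12⇒n12 (fail-walked)  ** P7@[1:2]
[3] read 'b'  n12⇒n13  ** P6@[3:3]
[4] read 'b'  n13⇒n8 (fail-walked)  ** P6@[4:4]
[5] read 'a'  n8⇒n11 (fail-walked)
[6] read 'b'  n11⇒n7 (fail-walked)  ** P6@[6:6]
[7] read 'b'  n7⇒n8  ** P6@[7:7]
[8] read 'c'  n8⇒n9
[9] read 'c'  n9⇒n10  ** P2@[8:9],P4@[6:9]
[10] read 'c'  n10⇒n3 (fail-walked)  ** P2@[9:10]
[11] read 'a'  n3⇒n4  ** P1@[9:11]
[12] read 'a'  n4⇒n12 (fail-walked)  ** P7@[11:12]
[13] read 'b'  n12⇒n13  ** P6@[13:13]
[14] read 'a'  n13⇒n14
[15] read 'a'  n14⇒n15  ** P5@[11:15],P7@[14:15]
[16] read 'c'  n15⇒n1 (fail-walked)
[17] read 'c'  n1⇒n3  ** P2@[16:17]
[18] read 'a'  n3⇒n4  ** P1@[16:18]
[19] read 'c'  n4⇒n5
[20] read 'b'  n5⇒n2 (fail-walked)  ** P0@[19:20],P6@[20:20]
[21] read 'a'  n2⇒n11 (fail-walked)
[22] read 'c'  n11⇒n1 (fail-walked)
[23] read 'c'  n1⇒n3  ** P2@[22:23]
[24] read 'a'  n3⇒n4  ** P1@[22:24]
[25] read 'c'  n4⇒n5
[26] read 'a'  n5⇒n6  ** P3@[22:26]
[27] read 'b'  n6⇒n7 (fail-walked)  ** P6@[27:27]
[28] read 'c'  n7⇒n1 (fail-walked)
[29] read 'b'  n1⇒n2  ** P0@[28:29],P6@[29:29]
[30] read 'b'  n2⇒n8 (fail-walked)  ** P6@[30:30]
[31] read 'c'  n8⇒n9
[32] read 'c'  n9⇒n10  ** P2@[31:32],P4@[29:32]
[33] read 'c'  n10⇒n3 (fail-walked)  ** P2@[32:33]
[34] read 'b'  n3⇒n2 (fail-walked)  ** P0@[33:34],P6@[34:34]
[35] read 'b'  n2⇒n8 (fail-walked)  ** P6@[35:35]
[36] read 'b'  n8⇒n8 (fail-walked)  ** P6@[36:36]
[37] read 'b'  n8⇒n8 (fail-walked)  ** P6@[37:37]
[38] read 'c'  n8⇒n9
[39] read 'c'  n9⇒n10  ** P2@[38:39],P4@[36:39]
[40] read 'c'  n10⇒n3 (fail-walked)  ** P2@[39:40]
[41] read 'b'  n3⇒n2 (fail-walked)  ** P0@[40:41],P6@[41:41]
[42] read 'a'  n2⇒n11 (fail-walked)
[43] read 'b'  n11⇒n7 (fail-walked)  ** P6@[43:43]
[44] read 'c'  n7⇒n1 (fail-walked)
[45] read 'c'  n1⇒n3  ** P2@[44:45]
[46] read 'c'  n3⇒n3 (fail-walked)  ** P2@[45:46]
[47] read 'c'  n3⇒n3 (fail-walked)  ** P2@[46:47]
[48] read 'a'  n3⇒n4  ** P1@[46:48]
[49] read 'b'  n4⇒n7 (fail-walked)  ** P6@[49:49]
[50] read 'b'  n7⇒n8  ** P6@[50:50]
[51] read 'b'  n8⇒n8 (fail-walked)  ** P6@[51:51]
[52] read 'c'  n8⇒n9
[53] read 'c'  n9⇒n10  ** P2@[52:53],P4@[50:53]
[54] read 'c'  n10⇒n3 (fail-walked)  ** P2@[53:54]
[55] read 'c'  n3⇒n3 (fail-walked)  ** P2@[54:55]
[56] read 'b'  n3⇒n2 (fail-walked)  ** P0@[55:56],P6@[56:56]
[57] read 'c'  n2⇒n1 (fail-walked)

Matches: [[1,7],[2,7],[3,6],[4,6],[6,6],[7,6],[9,2],[9,4],[10,2],[11,1],[12,7],[13,6],[15,5],[15,7],[17,2],[18,1],[20,0],[20,6],[23,2],[24,1],[26,3],[27,6],[29,0],[29,6],[30,6],[32,2],[32,4],[33,2],[34,0],[34,6],[35,6],[36,6],[37,6],[39,2],[39,4],[40,2],[41,0],[41,6],[43,6],[45,2],[46,2],[47,2],[48,1],[49,6],[50,6],[51,6],[53,2],[53,4],[54,2],[55,2],[56,0],[56,6]]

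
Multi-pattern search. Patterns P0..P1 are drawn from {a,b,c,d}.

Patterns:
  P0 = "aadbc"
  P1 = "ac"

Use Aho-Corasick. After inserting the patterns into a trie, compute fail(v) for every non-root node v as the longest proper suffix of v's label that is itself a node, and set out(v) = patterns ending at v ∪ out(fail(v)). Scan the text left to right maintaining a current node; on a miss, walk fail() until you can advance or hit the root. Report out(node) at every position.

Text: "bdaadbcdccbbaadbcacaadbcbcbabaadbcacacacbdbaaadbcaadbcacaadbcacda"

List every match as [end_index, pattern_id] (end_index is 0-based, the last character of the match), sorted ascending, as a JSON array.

Build:
Trie (insert patterns):
  0='ε' goto a→1
  1='a' goto a→2 c→6
  2='aa' goto d→3
  3='aad' goto b→4
  4='aadb' goto c→5
  5='aadbc' goto ·  [P0 ends]
  6='ac' goto ·  [P1 ends]

BFS fail/out derivation:
  fail(1) 'a': from fail(0)=0 chase 'a': 0 ⇒ 0;  out=∅∪out(0)=∅
  fail(2) 'aa': from fail(1)=0 chase 'a': 0 ⇒ 1;  out=∅∪out(1)=∅
  fail(6) 'ac': from fail(1)=0 chase 'c': 0 ⇒ 0;  out={1}∪out(0)={1}
  fail(3) 'aad': from fail(2)=1 chase 'd': 1→0 ⇒ 0;  out=∅∪out(0)=∅
  fail(4) 'aadb': from fail(3)=0 chase 'b': 0 ⇒ 0;  out=∅∪out(0)=∅
  fail(5) 'aadbc': from fail(4)=0 chase 'c': 0 ⇒ 0;  out={0}∪out(0)={0}

Text stream:
[0] read 'b'  n0⇒n0
[1] read 'd'  n0⇒n0
[2] read 'a'  n0⇒n1
[3] read 'a'  n1⇒n2
[4] read 'd'  n2⇒n3
[5] read 'b'  n3⇒n4
[6] read 'c'  n4⇒n5  ** P0@[2:6]
[7] read 'd'  n5⇒n0 (fail-walked)
[8] read 'c'  n0⇒n0
[9] read 'c'  n0⇒n0
[10] read 'b'  n0⇒n0
[11] read 'b'  n0⇒n0
[12] read 'a'  n0⇒n1
[13] read 'a'  n1⇒n2
[14] read 'd'  n2⇒n3
[15] read 'b'  n3⇒n4
[16] read 'c'  n4⇒n5  ** P0@[12:16]
[17] read 'a'  n5⇒n1 (fail-walked)
[18] read 'c'  n1⇒n6  ** P1@[17:18]
[19] read 'a'  n6⇒n1 (fail-walked)
[20] read 'a'  n1⇒n2
[21] read 'd'  n2⇒n3
[22] read 'b'  n3⇒n4
[23] read 'c'  n4⇒n5  ** P0@[19:23]
[24] read 'b'  n5⇒n0 (fail-walked)
[25] read 'c'  n0⇒n0
[26] read 'b'  n0⇒n0
[27] read 'a'  n0⇒n1
[28] read 'b'  n1⇒n0 (fail-walked)
[29] read 'a'  n0⇒n1
[30] read 'a'  n1⇒n2
[31] read 'd'  n2⇒n3
[32] read 'b'  n3⇒n4
[33] read 'c'  n4⇒n5  ** P0@[29:33]
[34] read 'a'  n5⇒n1 (fail-walked)
[35] read 'c'  n1⇒n6  ** P1@[34:35]
[36] read 'a'  n6⇒n1 (fail-walked)
[37] read 'c'  n1⇒n6  ** P1@[36:37]
[38] read 'a'  n6⇒n1 (fail-walked)
[39] read 'c'  n1⇒n6  ** P1@[38:39]
[40] read 'b'  n6⇒n0 (fail-walked)
[41] read 'd'  n0⇒n0
[42] read 'b'  n0⇒n0
[43] read 'a'  n0⇒n1
[44] read 'a'  n1⇒n2
[45] read 'a'  n2⇒n2 (fail-walked)
[46] read 'd'  n2⇒n3
[47] read 'b'  n3⇒n4
[48] read 'c'  n4⇒n5  ** P0@[44:48]
[49] read 'a'  n5⇒n1 (fail-walked)
[50] read 'a'  n1⇒n2
[51] read 'd'  n2⇒n3
[52] read 'b'  n3⇒n4
[53] read 'c'  n4⇒n5  ** P0@[49:53]
[54] read 'a'  n5⇒n1 (fail-walked)
[55] read 'c'  n1⇒n6  ** P1@[54:55]
[56] read 'a'  n6⇒n1 (fail-walked)
[57] read 'a'  n1⇒n2
[58] read 'd'  n2⇒n3
[59] read 'b'  n3⇒n4
[60] read 'c'  n4⇒n5  ** P0@[56:60]
[61] read 'a'  n5⇒n1 (fail-walked)
[62] read 'c'  n1⇒n6  ** P1@[61:62]
[63] read 'd'  n6⇒n0 (fail-walked)
[64] read 'a'  n0⇒n1

Matches: [[6,0],[16,0],[18,1],[23,0],[33,0],[35,1],[37,1],[39,1],[48,0],[53,0],[55,1],[60,0],[62,1]]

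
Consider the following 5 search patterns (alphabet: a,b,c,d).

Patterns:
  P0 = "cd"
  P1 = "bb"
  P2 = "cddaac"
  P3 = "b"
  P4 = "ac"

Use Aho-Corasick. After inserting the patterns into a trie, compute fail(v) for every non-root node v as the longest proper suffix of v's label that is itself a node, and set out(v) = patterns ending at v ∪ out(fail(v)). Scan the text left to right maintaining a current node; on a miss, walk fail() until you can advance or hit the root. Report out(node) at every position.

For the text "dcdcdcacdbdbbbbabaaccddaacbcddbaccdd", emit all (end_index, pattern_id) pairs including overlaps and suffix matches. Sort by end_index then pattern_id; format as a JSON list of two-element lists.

Construct AC machine:
Trie (insert patterns):
  n0 'ε': a→9 b→3 c→1
  n1 'c': d→2
  n2 'cd': d→5  [P0 ends]
  n3 'b': b→4  [P3 ends]
  n4 'bb': ·  [P1 ends]
  n5 'cdd': a→6
  n6 'cdda': a→7
  n7 'cddaa': c→8
  n8 'cddaac': ·  [P2 ends]
  n9 'a': c→10
  n10 'ac': ·  [P4 ends]

BFS fail/out derivation:
  n1('c'): parent n0 fail=0; on 'c' 0 → fail=0;  out ∅∪∅=∅
  n3('b'): parent n0 fail=0; on 'b' 0 → fail=0;  out {3}∪∅={3}
  n9('a'): parent n0 fail=0; on 'a' 0 → fail=0;  out ∅∪∅=∅
  n2('cd'): parent n1 fail=0; on 'd' 0 → fail=0;  out {0}∪∅={0}
  n4('bb'): parent n3 fail=0; on 'b' 0 → fail=3;  out {1}∪{3}={1,3}
  n10('ac'): parent n9 fail=0; on 'c' 0 → fail=1;  out {4}∪∅={4}
  n5('cdd'): parent n2 fail=0; on 'd' 0 → fail=0;  out ∅∪∅=∅
  n6('cdda'): parent n5 fail=0; on 'a' 0 → fail=9;  out ∅∪∅=∅
  n7('cddaa'): parent n6 fail=9; on 'a' 9→0 → fail=9;  out ∅∪∅=∅
  n8('cddaac'): parent n7 fail=9; on 'c' 9 → fail=10;  out {2}∪{4}={2,4}

Text stream:
pos 0 'd': at 0
pos 1 'c': at 1
pos 2 'd': at 2  ** P0@[1:2]
pos 3 'c': at 1 (via fail)
pos 4 'd': at 2  ** P0@[3:4]
pos 5 'c': at 1 (via fail)
pos 6 'a': at 9 (via fail)
pos 7 'c': at 10  ** P4@[6:7]
pos 8 'd': at 2 (via fail)  ** P0@[7:8]
pos 9 'b': at 3 (via fail)  ** P3@[9:9]
pos 10 'd': at 0 (via fail)
pos 11 'b': at 3  ** P3@[11:11]
pos 12 'b': at 4  ** P1@[11:12],P3@[12:12]
pos 13 'b': at 4 (via fail)  ** P1@[12:13],P3@[13:13]
pos 14 'b': at 4 (via fail)  ** P1@[13:14],P3@[14:14]
pos 15 'a': at 9 (via fail)
pos 16 'b': at 3 (via fail)  ** P3@[16:16]
pos 17 'a': at 9 (via fail)
pos 18 'a': at 9 (via fail)
pos 19 'c': at 10  ** P4@[18:19]
pos 20 'c': at 1 (via fail)
pos 21 'd': at 2  ** P0@[20:21]
pos 22 'd': at 5
pos 23 'a': at 6
pos 24 'a': at 7
pos 25 'c': at 8  ** P2@[20:25],P4@[24:25]
pos 26 'b': at 3 (via fail)  ** P3@[26:26]
pos 27 'c': at 1 (via fail)
pos 28 'd': at 2  ** P0@[27:28]
pos 29 'd': at 5
pos 30 'b': at 3 (via fail)  ** P3@[30:30]
pos 31 'a': at 9 (via fail)
pos 32 'c': at 10  ** P4@[31:32]
pos 33 'c': at 1 (via fail)
pos 34 'd': at 2  ** P0@[33:34]
pos 35 'd': at 5

Result: [[2,0],[4,0],[7,4],[8,0],[9,3],[11,3],[12,1],[12,3],[13,1],[13,3],[14,1],[14,3],[16,3],[19,4],[21,0],[25,2],[25,4],[26,3],[28,0],[30,3],[32,4],[34,0]]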